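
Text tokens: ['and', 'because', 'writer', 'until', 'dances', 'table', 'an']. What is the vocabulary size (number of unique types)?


Listing all tokens and tracking unique types:
  Token 1: 'and' -> NEW (unique so far: 1)
  Token 2: 'because' -> NEW (unique so far: 2)
  Token 3: 'writer' -> NEW (unique so far: 3)
  Token 4: 'until' -> NEW (unique so far: 4)
  Token 5: 'dances' -> NEW (unique so far: 5)
  Token 6: 'table' -> NEW (unique so far: 6)
  Token 7: 'an' -> NEW (unique so far: 7)
Unique types: ('an', 'and', 'because', 'dances', 'table', 'until', 'writer')
Vocabulary size: 7

7


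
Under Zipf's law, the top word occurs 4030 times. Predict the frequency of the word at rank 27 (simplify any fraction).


Zipf's law: freq(rank) = f1 / rank
f1 = 4030, rank = 27
freq = 4030 / 27
GCD(4030, 27) = 1
Simplified: 4030/27

4030/27


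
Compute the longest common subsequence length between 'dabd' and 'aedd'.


DP table for LCS of 'dabd' and 'aedd':
       a  e  d  d
    0  0  0  0  0
  d 0  0  0  1  1
  a 0  1  1  1  1
  b 0  1  1  1  1
  d 0  1  1  2  2
LCS: 'dd'
LCS length = 2

2


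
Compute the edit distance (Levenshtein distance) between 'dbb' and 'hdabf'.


Building DP table for s1='dbb' (len 3) and s2='hdabf' (len 5):
       h  d  a  b  f
    0  1  2  3  4  5
  d 1  1  1  2  3  4
  b 2  2  2  2  2  3
  b 3  3  3  3  2  3
Edit distance = dp[3][5] = 3

3


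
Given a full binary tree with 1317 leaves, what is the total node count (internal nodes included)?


Leaf nodes (terminals): 1317
Internal nodes = n - 1 = 1317 - 1 = 1316
Total = leaves + internal = 1317 + 1316 = 2633

2633


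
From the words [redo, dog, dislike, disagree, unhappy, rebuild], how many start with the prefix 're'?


Checking each word for prefix 're':
  'redo' -> YES, starts with 're' (count: 1)
  'dog' -> no (count: 1)
  'dislike' -> no (count: 1)
  'disagree' -> no (count: 1)
  'unhappy' -> no (count: 1)
  'rebuild' -> YES, starts with 're' (count: 2)
Total with prefix 're': 2

2


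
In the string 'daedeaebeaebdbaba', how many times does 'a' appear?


Scanning 'daedeaebeaebdbaba' for 'a':
  Position 1: 'a' -> MATCH (count: 1)
  Position 5: 'a' -> MATCH (count: 2)
  Position 9: 'a' -> MATCH (count: 3)
  Position 14: 'a' -> MATCH (count: 4)
  Position 16: 'a' -> MATCH (count: 5)
Total occurrences of 'a': 5

5


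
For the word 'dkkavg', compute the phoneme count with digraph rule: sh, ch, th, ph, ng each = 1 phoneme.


Parsing 'dkkavg' greedily, digraphs first:
  'd' -> consonant phoneme (phonemes so far: 1)
  'k' -> consonant phoneme (phonemes so far: 2)
  'k' -> consonant phoneme (phonemes so far: 3)
  'a' -> vowel phoneme (phonemes so far: 4)
  'v' -> consonant phoneme (phonemes so far: 5)
  'g' -> consonant phoneme (phonemes so far: 6)
Total phonemes: 6

6


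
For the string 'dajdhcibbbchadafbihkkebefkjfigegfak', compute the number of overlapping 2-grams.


String 'dajdhcibbbchadafbihkkebefkjfigegfak' has length L = 35.
Number of overlapping n-grams = L - n + 1
Substituting: 35 - 2 + 1 = 34

34


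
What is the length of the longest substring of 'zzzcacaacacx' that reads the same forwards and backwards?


Scanning 'zzzcacaacacx' for palindromic substrings.
Substring at positions 3-10: 'cacaacac'.
Check: reverse('cacaacac') = 'cacaacac' -> palindrome confirmed.
Neighbouring characters ('z' / 'x') break symmetry, so it cannot extend further.
No longer palindromic substring exists; longest length = 8

8


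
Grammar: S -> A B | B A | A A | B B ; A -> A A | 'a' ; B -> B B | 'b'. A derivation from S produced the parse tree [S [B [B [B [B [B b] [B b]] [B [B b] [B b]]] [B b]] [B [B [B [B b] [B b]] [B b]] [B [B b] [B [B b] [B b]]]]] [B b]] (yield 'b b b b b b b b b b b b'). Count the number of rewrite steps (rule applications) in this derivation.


Every bracketed nonterminal node [X ...] in the tree is produced by exactly one rule application.
Reading the tree off as a leftmost derivation:
  Step 1: S  =>  B B   (applied S -> B B)
  Step 2: B B  =>  B B B   (applied B -> B B)
  Step 3: B B B  =>  B B B B   (applied B -> B B)
  Step 4: B B B B  =>  B B B B B   (applied B -> B B)
  Step 5: B B B B B  =>  B B B B B B   (applied B -> B B)
  Step 6: B B B B B B  =>  b B B B B B   (applied B -> b)
  Step 7: b B B B B B  =>  b b B B B B   (applied B -> b)
  Step 8: b b B B B B  =>  b b B B B B B   (applied B -> B B)
  Step 9: b b B B B B B  =>  b b b B B B B   (applied B -> b)
  Step 10: b b b B B B B  =>  b b b b B B B   (applied B -> b)
  Step 11: b b b b B B B  =>  b b b b b B B   (applied B -> b)
  Step 12: b b b b b B B  =>  b b b b b B B B   (applied B -> B B)
  Step 13: b b b b b B B B  =>  b b b b b B B B B   (applied B -> B B)
  Step 14: b b b b b B B B B  =>  b b b b b B B B B B   (applied B -> B B)
  Step 15: b b b b b B B B B B  =>  b b b b b b B B B B   (applied B -> b)
  Step 16: b b b b b b B B B B  =>  b b b b b b b B B B   (applied B -> b)
  Step 17: b b b b b b b B B B  =>  b b b b b b b b B B   (applied B -> b)
  Step 18: b b b b b b b b B B  =>  b b b b b b b b B B B   (applied B -> B B)
  Step 19: b b b b b b b b B B B  =>  b b b b b b b b b B B   (applied B -> b)
  Step 20: b b b b b b b b b B B  =>  b b b b b b b b b B B B   (applied B -> B B)
  Step 21: b b b b b b b b b B B B  =>  b b b b b b b b b b B B   (applied B -> b)
  Step 22: b b b b b b b b b b B B  =>  b b b b b b b b b b b B   (applied B -> b)
  Step 23: b b b b b b b b b b b B  =>  b b b b b b b b b b b b   (applied B -> b)
Final yield: b b b b b b b b b b b b
Total rewrite steps: 23

23


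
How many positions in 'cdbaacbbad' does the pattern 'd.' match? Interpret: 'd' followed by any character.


Pattern: d. means 'd' followed by any character.
Scanning 'cdbaacbbad' position-by-position:
  Pos 0: window 'cd' -> no
  Pos 1: window 'db' -> MATCH
  Pos 2: window 'ba' -> no
  Pos 3: window 'aa' -> no
  Pos 4: window 'ac' -> no
  Pos 5: window 'cb' -> no
  Pos 6: window 'bb' -> no
  Pos 7: window 'ba' -> no
  Pos 8: window 'ad' -> no
  Pos 9: window 'd' -> no
Total matches: 1

1


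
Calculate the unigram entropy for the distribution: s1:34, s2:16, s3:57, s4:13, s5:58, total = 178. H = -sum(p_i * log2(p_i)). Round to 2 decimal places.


Computing entropy H = -sum(p_i * log2(p_i)):
  s1: p = 34/178 = 0.1910, -p*log2(p) = 0.4562
  s2: p = 16/178 = 0.0899, -p*log2(p) = 0.3124
  s3: p = 57/178 = 0.3202, -p*log2(p) = 0.5261
  s4: p = 13/178 = 0.0730, -p*log2(p) = 0.2757
  s5: p = 58/178 = 0.3258, -p*log2(p) = 0.5271
H = sum of terms = 2.0975
Rounded to 2 decimals: 2.10

2.10


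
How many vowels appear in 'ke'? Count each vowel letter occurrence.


Scanning each character of 'ke':
  Position 1: 'k' -> consonant (running count: 0)
  Position 2: 'e' -> vowel (running count: 1)
Total vowels: 1

1


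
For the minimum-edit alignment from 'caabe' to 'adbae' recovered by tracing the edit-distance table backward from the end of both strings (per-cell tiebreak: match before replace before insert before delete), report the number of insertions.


Edit distance = 3. Backtracking from cell (5, 5) with preference match > replace > insert > delete,
then listing the resulting alignment 'caabe' -> 'adbae' left to right:
  Step 1: delete 'c'
  Step 2: keep 'a'
  Step 3: replace a->d
  Step 4: keep 'b'
  Step 5: insert 'a' [insertion #1]
  Step 6: keep 'e'
Total insertions: 1

1


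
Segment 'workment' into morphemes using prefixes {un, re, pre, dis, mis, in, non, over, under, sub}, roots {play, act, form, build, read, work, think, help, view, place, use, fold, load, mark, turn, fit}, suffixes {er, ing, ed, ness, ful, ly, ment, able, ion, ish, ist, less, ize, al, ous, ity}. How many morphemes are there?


Segmenting 'workment' against the inventory:
  'work' -> root (morpheme 1)
  'ment' -> suffix (morpheme 2)
Total morphemes: 2

2


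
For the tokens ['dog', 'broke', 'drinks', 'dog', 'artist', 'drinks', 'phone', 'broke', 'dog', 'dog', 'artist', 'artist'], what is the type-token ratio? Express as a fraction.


Tokens: 12
Unique types: ('artist', 'broke', 'dog', 'drinks', 'phone') = 5
TTR = 5/12
Already in lowest terms.

5/12


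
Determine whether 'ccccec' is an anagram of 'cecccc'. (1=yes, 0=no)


Sort characters of 'ccccec': 'ccccce'
Sort characters of 'cecccc': 'ccccce'
Sorted forms match -> they ARE anagrams
Result: 1

1


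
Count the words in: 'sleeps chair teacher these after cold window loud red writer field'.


Counting words by splitting on spaces:
  Word 1: 'sleeps'
  Word 2: 'chair'
  Word 3: 'teacher'
  Word 4: 'these'
  Word 5: 'after'
  Word 6: 'cold'
  Word 7: 'window'
  Word 8: 'loud'
  Word 9: 'red'
  Word 10: 'writer'
  Word 11: 'field'
Total words: 11

11


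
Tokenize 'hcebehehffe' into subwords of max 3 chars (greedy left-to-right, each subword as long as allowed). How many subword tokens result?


'hcebehehffe' has 11 characters.
Chunking with max size 3:
  Chunk 1: 'hce' (positions 0-2)
  Chunk 2: 'beh' (positions 3-5)
  Chunk 3: 'ehf' (positions 6-8)
  Chunk 4: 'fe' (positions 9-10)
Total chunks: ceil(11 / 3) = 4

4


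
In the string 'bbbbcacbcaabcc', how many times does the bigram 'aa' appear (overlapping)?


Scanning 'bbbbcacbcaabcc' for bigram 'aa':
  Position 0: 'bb' -> no
  Position 1: 'bb' -> no
  Position 2: 'bb' -> no
  Position 3: 'bc' -> no
  Position 4: 'ca' -> no
  Position 5: 'ac' -> no
  Position 6: 'cb' -> no
  Position 7: 'bc' -> no
  Position 8: 'ca' -> no
  Position 9: 'aa' -> MATCH
  Position 10: 'ab' -> no
  Position 11: 'bc' -> no
  Position 12: 'cc' -> no
Total matches: 1

1


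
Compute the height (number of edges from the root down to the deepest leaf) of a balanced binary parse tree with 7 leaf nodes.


In a balanced binary tree with n leaves the deepest leaf is ceil(log2(n)) edges below the root.
log2(7) = 2.8074
ceil(2.8074) = 3
height (edges) = 3

3


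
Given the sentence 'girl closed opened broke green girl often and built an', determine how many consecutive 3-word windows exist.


Word trigrams from [10] words:
  Trigram 1: (girl closed opened)
  Trigram 2: (closed opened broke)
  Trigram 3: (opened broke green)
  Trigram 4: (broke green girl)
  Trigram 5: (green girl often)
  Trigram 6: (girl often and)
  Trigram 7: (often and built)
  Trigram 8: (and built an)
Total word trigrams: 10 - 2 = 8

8


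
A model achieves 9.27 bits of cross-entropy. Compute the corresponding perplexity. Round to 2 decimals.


Perplexity formula: PP = 2^H
H = 9.27
PP = 2^9.27
Decompose: 2^9.27 = 2^9 * 2^0.27
2^9 = 512, 2^0.27 ~ 1.2058078
PP ~ 512 * 1.2058078 = 617.3735936
Rounded to 2 decimals: 617.37

617.37


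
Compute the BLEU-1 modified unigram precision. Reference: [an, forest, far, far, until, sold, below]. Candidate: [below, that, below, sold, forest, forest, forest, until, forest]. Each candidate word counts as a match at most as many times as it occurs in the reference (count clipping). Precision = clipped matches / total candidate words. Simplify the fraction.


Reference word counts: {'an': 1, 'below': 1, 'far': 2, 'forest': 1, 'sold': 1, 'until': 1}
Checking each candidate word (with clipping):
  'below' -> in reference (ref count 1, used 1/1) -> match (matches: 1)
  'that' -> not in reference -> no match (matches: 1)
  'below' -> ref count 1 already used up (1/1) -> clipped, no match (matches: 1)
  'sold' -> in reference (ref count 1, used 1/1) -> match (matches: 2)
  'forest' -> in reference (ref count 1, used 1/1) -> match (matches: 3)
  'forest' -> ref count 1 already used up (1/1) -> clipped, no match (matches: 3)
  'forest' -> ref count 1 already used up (1/1) -> clipped, no match (matches: 3)
  'until' -> in reference (ref count 1, used 1/1) -> match (matches: 4)
  'forest' -> ref count 1 already used up (1/1) -> clipped, no match (matches: 4)
Clipped matches: 4, Candidate length: 9
Precision = 4/9

4/9


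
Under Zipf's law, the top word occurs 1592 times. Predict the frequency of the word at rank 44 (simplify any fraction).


Zipf's law: freq(rank) = f1 / rank
f1 = 1592, rank = 44
freq = 1592 / 44
GCD(1592, 44) = 4
Simplified: 398/11

398/11


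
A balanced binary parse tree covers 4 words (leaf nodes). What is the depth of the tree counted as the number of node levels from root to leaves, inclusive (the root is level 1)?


In a balanced binary tree with n leaves the deepest leaf is ceil(log2(n)) edges below the root,
so counting node levels inclusive of root and leaves gives ceil(log2(n)) + 1 levels.
log2(4) = 2.0000
ceil(2.0000) = 2
levels = 2 + 1 = 3

3


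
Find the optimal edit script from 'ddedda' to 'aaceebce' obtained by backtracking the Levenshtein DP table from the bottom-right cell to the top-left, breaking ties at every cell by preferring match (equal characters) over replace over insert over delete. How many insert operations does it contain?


Edit distance = 7. Backtracking from cell (6, 8) with preference match > replace > insert > delete,
then listing the resulting alignment 'ddedda' -> 'aaceebce' left to right:
  Step 1: insert 'a' [insertion #1]
  Step 2: insert 'a' [insertion #2]
  Step 3: replace d->c
  Step 4: replace d->e
  Step 5: keep 'e'
  Step 6: replace d->b
  Step 7: replace d->c
  Step 8: replace a->e
Total insertions: 2

2


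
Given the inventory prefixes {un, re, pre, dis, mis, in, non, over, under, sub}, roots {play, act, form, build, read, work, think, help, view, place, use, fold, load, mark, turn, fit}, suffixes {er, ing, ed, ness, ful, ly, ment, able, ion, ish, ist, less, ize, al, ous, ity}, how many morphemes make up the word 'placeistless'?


Segmenting 'placeistless' against the inventory:
  'place' -> root (morpheme 1)
  'ist' -> suffix (morpheme 2)
  'less' -> suffix (morpheme 3)
Total morphemes: 3

3


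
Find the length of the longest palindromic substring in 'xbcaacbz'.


Scanning 'xbcaacbz' for palindromic substrings.
Substring at positions 1-6: 'bcaacb'.
Check: reverse('bcaacb') = 'bcaacb' -> palindrome confirmed.
Neighbouring characters ('x' / 'z') break symmetry, so it cannot extend further.
No longer palindromic substring exists; longest length = 6

6


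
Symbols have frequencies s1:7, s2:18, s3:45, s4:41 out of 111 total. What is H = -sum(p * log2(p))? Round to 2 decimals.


Computing entropy H = -sum(p_i * log2(p_i)):
  s1: p = 7/111 = 0.0631, -p*log2(p) = 0.2514
  s2: p = 18/111 = 0.1622, -p*log2(p) = 0.4256
  s3: p = 45/111 = 0.4054, -p*log2(p) = 0.5281
  s4: p = 41/111 = 0.3694, -p*log2(p) = 0.5307
H = sum of terms = 1.7358
Rounded to 2 decimals: 1.74

1.74


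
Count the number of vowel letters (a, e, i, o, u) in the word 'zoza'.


Scanning each character of 'zoza':
  Position 1: 'z' -> consonant (running count: 0)
  Position 2: 'o' -> vowel (running count: 1)
  Position 3: 'z' -> consonant (running count: 1)
  Position 4: 'a' -> vowel (running count: 2)
Total vowels: 2

2


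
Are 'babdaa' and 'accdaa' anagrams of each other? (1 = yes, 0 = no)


Sort characters of 'babdaa': 'aaabbd'
Sort characters of 'accdaa': 'aaaccd'
Sorted forms differ -> they are NOT anagrams
Result: 0

0


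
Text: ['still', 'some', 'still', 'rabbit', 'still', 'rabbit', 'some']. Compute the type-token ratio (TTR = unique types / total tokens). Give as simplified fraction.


Tokens: 7
Unique types: ('rabbit', 'some', 'still') = 3
TTR = 3/7
Already in lowest terms.

3/7


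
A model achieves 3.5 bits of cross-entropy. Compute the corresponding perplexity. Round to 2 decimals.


Perplexity formula: PP = 2^H
H = 3.5
PP = 2^3.5
Decompose: 2^3.5 = 2^3 * 2^0.5 = 2^3 * sqrt(2)
2^3 = 8, sqrt(2) ~ 1.4142136
PP ~ 8 * 1.4142136 = 11.3137088
Rounded to 2 decimals: 11.31

11.31


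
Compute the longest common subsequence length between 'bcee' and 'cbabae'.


DP table for LCS of 'bcee' and 'cbabae':
       c  b  a  b  a  e
    0  0  0  0  0  0  0
  b 0  0  1  1  1  1  1
  c 0  1  1  1  1  1  1
  e 0  1  1  1  1  1  2
  e 0  1  1  1  1  1  2
LCS: 'be'
LCS length = 2

2


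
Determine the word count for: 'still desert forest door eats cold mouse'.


Counting words by splitting on spaces:
  Word 1: 'still'
  Word 2: 'desert'
  Word 3: 'forest'
  Word 4: 'door'
  Word 5: 'eats'
  Word 6: 'cold'
  Word 7: 'mouse'
Total words: 7

7


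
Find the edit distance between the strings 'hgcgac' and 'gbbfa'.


Building DP table for s1='hgcgac' (len 6) and s2='gbbfa' (len 5):
       g  b  b  f  a
    0  1  2  3  4  5
  h 1  1  2  3  4  5
  g 2  1  2  3  4  5
  c 3  2  2  3  4  5
  g 4  3  3  3  4  5
  a 5  4  4  4  4  4
  c 6  5  5  5  5  5
Edit distance = dp[6][5] = 5

5


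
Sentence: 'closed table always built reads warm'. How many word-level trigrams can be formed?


Word trigrams from [6] words:
  Trigram 1: (closed table always)
  Trigram 2: (table always built)
  Trigram 3: (always built reads)
  Trigram 4: (built reads warm)
Total word trigrams: 6 - 2 = 4

4


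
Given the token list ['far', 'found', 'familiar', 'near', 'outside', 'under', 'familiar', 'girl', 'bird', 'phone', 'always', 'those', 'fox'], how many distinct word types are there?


Listing all tokens and tracking unique types:
  Token 1: 'far' -> NEW (unique so far: 1)
  Token 2: 'found' -> NEW (unique so far: 2)
  Token 3: 'familiar' -> NEW (unique so far: 3)
  Token 4: 'near' -> NEW (unique so far: 4)
  Token 5: 'outside' -> NEW (unique so far: 5)
  Token 6: 'under' -> NEW (unique so far: 6)
  Token 7: 'familiar' -> duplicate (unique so far: 6)
  Token 8: 'girl' -> NEW (unique so far: 7)
  Token 9: 'bird' -> NEW (unique so far: 8)
  Token 10: 'phone' -> NEW (unique so far: 9)
  Token 11: 'always' -> NEW (unique so far: 10)
  Token 12: 'those' -> NEW (unique so far: 11)
  Token 13: 'fox' -> NEW (unique so far: 12)
Unique types: ('always', 'bird', 'familiar', 'far', 'found', 'fox', 'girl', 'near', 'outside', 'phone', 'those', 'under')
Vocabulary size: 12

12


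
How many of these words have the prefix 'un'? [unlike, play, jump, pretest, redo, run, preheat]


Checking each word for prefix 'un':
  'unlike' -> YES, starts with 'un' (count: 1)
  'play' -> no (count: 1)
  'jump' -> no (count: 1)
  'pretest' -> no (count: 1)
  'redo' -> no (count: 1)
  'run' -> no (count: 1)
  'preheat' -> no (count: 1)
Total with prefix 'un': 1

1


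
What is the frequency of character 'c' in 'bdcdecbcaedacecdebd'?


Scanning 'bdcdecbcaedacecdebd' for 'c':
  Position 2: 'c' -> MATCH (count: 1)
  Position 5: 'c' -> MATCH (count: 2)
  Position 7: 'c' -> MATCH (count: 3)
  Position 12: 'c' -> MATCH (count: 4)
  Position 14: 'c' -> MATCH (count: 5)
Total occurrences of 'c': 5

5


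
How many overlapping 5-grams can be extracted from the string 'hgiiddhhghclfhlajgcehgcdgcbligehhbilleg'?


String 'hgiiddhhghclfhlajgcehgcdgcbligehhbilleg' has length L = 39.
Number of overlapping n-grams = L - n + 1
Substituting: 39 - 5 + 1 = 35

35


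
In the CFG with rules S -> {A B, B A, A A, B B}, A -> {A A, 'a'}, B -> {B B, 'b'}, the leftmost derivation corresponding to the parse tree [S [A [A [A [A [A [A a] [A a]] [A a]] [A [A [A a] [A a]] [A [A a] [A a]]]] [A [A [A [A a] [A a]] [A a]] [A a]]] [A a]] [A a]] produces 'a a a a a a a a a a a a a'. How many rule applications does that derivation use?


Every bracketed nonterminal node [X ...] in the tree is produced by exactly one rule application.
Reading the tree off as a leftmost derivation:
  Step 1: S  =>  A A   (applied S -> A A)
  Step 2: A A  =>  A A A   (applied A -> A A)
  Step 3: A A A  =>  A A A A   (applied A -> A A)
  Step 4: A A A A  =>  A A A A A   (applied A -> A A)
  Step 5: A A A A A  =>  A A A A A A   (applied A -> A A)
  Step 6: A A A A A A  =>  A A A A A A A   (applied A -> A A)
  Step 7: A A A A A A A  =>  a A A A A A A   (applied A -> a)
  Step 8: a A A A A A A  =>  a a A A A A A   (applied A -> a)
  Step 9: a a A A A A A  =>  a a a A A A A   (applied A -> a)
  Step 10: a a a A A A A  =>  a a a A A A A A   (applied A -> A A)
  Step 11: a a a A A A A A  =>  a a a A A A A A A   (applied A -> A A)
  Step 12: a a a A A A A A A  =>  a a a a A A A A A   (applied A -> a)
  Step 13: a a a a A A A A A  =>  a a a a a A A A A   (applied A -> a)
  Step 14: a a a a a A A A A  =>  a a a a a A A A A A   (applied A -> A A)
  Step 15: a a a a a A A A A A  =>  a a a a a a A A A A   (applied A -> a)
  Step 16: a a a a a a A A A A  =>  a a a a a a a A A A   (applied A -> a)
  Step 17: a a a a a a a A A A  =>  a a a a a a a A A A A   (applied A -> A A)
  Step 18: a a a a a a a A A A A  =>  a a a a a a a A A A A A   (applied A -> A A)
  Step 19: a a a a a a a A A A A A  =>  a a a a a a a A A A A A A   (applied A -> A A)
  Step 20: a a a a a a a A A A A A A  =>  a a a a a a a a A A A A A   (applied A -> a)
  Step 21: a a a a a a a a A A A A A  =>  a a a a a a a a a A A A A   (applied A -> a)
  Step 22: a a a a a a a a a A A A A  =>  a a a a a a a a a a A A A   (applied A -> a)
  Step 23: a a a a a a a a a a A A A  =>  a a a a a a a a a a a A A   (applied A -> a)
  Step 24: a a a a a a a a a a a A A  =>  a a a a a a a a a a a a A   (applied A -> a)
  Step 25: a a a a a a a a a a a a A  =>  a a a a a a a a a a a a a   (applied A -> a)
Final yield: a a a a a a a a a a a a a
Total rewrite steps: 25

25


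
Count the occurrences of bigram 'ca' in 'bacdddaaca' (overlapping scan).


Scanning 'bacdddaaca' for bigram 'ca':
  Position 0: 'ba' -> no
  Position 1: 'ac' -> no
  Position 2: 'cd' -> no
  Position 3: 'dd' -> no
  Position 4: 'dd' -> no
  Position 5: 'da' -> no
  Position 6: 'aa' -> no
  Position 7: 'ac' -> no
  Position 8: 'ca' -> MATCH
Total matches: 1

1


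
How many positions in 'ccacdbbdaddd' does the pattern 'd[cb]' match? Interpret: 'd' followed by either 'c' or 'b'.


Pattern: d[cb] means 'd' followed by either 'c' or 'b'.
Scanning 'ccacdbbdaddd' position-by-position:
  Pos 0: window 'cc' -> no
  Pos 1: window 'ca' -> no
  Pos 2: window 'ac' -> no
  Pos 3: window 'cd' -> no
  Pos 4: window 'db' -> MATCH
  Pos 5: window 'bb' -> no
  Pos 6: window 'bd' -> no
  Pos 7: window 'da' -> no
  Pos 8: window 'ad' -> no
  Pos 9: window 'dd' -> no
  Pos 10: window 'dd' -> no
  Pos 11: window 'd' -> no
Total matches: 1

1


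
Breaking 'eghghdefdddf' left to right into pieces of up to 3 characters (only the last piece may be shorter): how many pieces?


'eghghdefdddf' has 12 characters.
Chunking with max size 3:
  Chunk 1: 'egh' (positions 0-2)
  Chunk 2: 'ghd' (positions 3-5)
  Chunk 3: 'efd' (positions 6-8)
  Chunk 4: 'ddf' (positions 9-11)
Total chunks: ceil(12 / 3) = 4

4


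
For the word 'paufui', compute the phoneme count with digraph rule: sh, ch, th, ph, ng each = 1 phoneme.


Parsing 'paufui' greedily, digraphs first:
  'p' -> consonant phoneme (phonemes so far: 1)
  'a' -> vowel phoneme (phonemes so far: 2)
  'u' -> vowel phoneme (phonemes so far: 3)
  'f' -> consonant phoneme (phonemes so far: 4)
  'u' -> vowel phoneme (phonemes so far: 5)
  'i' -> vowel phoneme (phonemes so far: 6)
Total phonemes: 6

6


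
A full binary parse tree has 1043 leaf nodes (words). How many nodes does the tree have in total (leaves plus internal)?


Leaf nodes (terminals): 1043
Internal nodes = n - 1 = 1043 - 1 = 1042
Total = leaves + internal = 1043 + 1042 = 2085

2085


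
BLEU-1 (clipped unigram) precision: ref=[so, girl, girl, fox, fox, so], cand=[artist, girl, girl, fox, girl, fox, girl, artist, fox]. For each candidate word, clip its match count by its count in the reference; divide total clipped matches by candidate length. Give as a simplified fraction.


Reference word counts: {'fox': 2, 'girl': 2, 'so': 2}
Checking each candidate word (with clipping):
  'artist' -> not in reference -> no match (matches: 0)
  'girl' -> in reference (ref count 2, used 1/2) -> match (matches: 1)
  'girl' -> in reference (ref count 2, used 2/2) -> match (matches: 2)
  'fox' -> in reference (ref count 2, used 1/2) -> match (matches: 3)
  'girl' -> ref count 2 already used up (2/2) -> clipped, no match (matches: 3)
  'fox' -> in reference (ref count 2, used 2/2) -> match (matches: 4)
  'girl' -> ref count 2 already used up (2/2) -> clipped, no match (matches: 4)
  'artist' -> not in reference -> no match (matches: 4)
  'fox' -> ref count 2 already used up (2/2) -> clipped, no match (matches: 4)
Clipped matches: 4, Candidate length: 9
Precision = 4/9

4/9


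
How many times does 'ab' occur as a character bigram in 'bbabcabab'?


Scanning 'bbabcabab' for bigram 'ab':
  Position 0: 'bb' -> no
  Position 1: 'ba' -> no
  Position 2: 'ab' -> MATCH
  Position 3: 'bc' -> no
  Position 4: 'ca' -> no
  Position 5: 'ab' -> MATCH
  Position 6: 'ba' -> no
  Position 7: 'ab' -> MATCH
Total matches: 3

3


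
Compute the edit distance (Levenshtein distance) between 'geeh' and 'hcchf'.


Building DP table for s1='geeh' (len 4) and s2='hcchf' (len 5):
       h  c  c  h  f
    0  1  2  3  4  5
  g 1  1  2  3  4  5
  e 2  2  2  3  4  5
  e 3  3  3  3  4  5
  h 4  3  4  4  3  4
Edit distance = dp[4][5] = 4

4


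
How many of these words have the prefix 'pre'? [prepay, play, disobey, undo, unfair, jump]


Checking each word for prefix 'pre':
  'prepay' -> YES, starts with 'pre' (count: 1)
  'play' -> no (count: 1)
  'disobey' -> no (count: 1)
  'undo' -> no (count: 1)
  'unfair' -> no (count: 1)
  'jump' -> no (count: 1)
Total with prefix 'pre': 1

1


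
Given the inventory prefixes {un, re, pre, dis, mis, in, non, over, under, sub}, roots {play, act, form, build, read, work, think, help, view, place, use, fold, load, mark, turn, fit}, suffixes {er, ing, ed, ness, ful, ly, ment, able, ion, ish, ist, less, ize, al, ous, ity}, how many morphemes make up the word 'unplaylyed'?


Segmenting 'unplaylyed' against the inventory:
  'un' -> prefix (morpheme 1)
  'play' -> root (morpheme 2)
  'ly' -> suffix (morpheme 3)
  'ed' -> suffix (morpheme 4)
Total morphemes: 4

4


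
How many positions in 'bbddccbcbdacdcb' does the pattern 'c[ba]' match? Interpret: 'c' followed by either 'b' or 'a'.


Pattern: c[ba] means 'c' followed by either 'b' or 'a'.
Scanning 'bbddccbcbdacdcb' position-by-position:
  Pos 0: window 'bb' -> no
  Pos 1: window 'bd' -> no
  Pos 2: window 'dd' -> no
  Pos 3: window 'dc' -> no
  Pos 4: window 'cc' -> no
  Pos 5: window 'cb' -> MATCH
  Pos 6: window 'bc' -> no
  Pos 7: window 'cb' -> MATCH
  Pos 8: window 'bd' -> no
  Pos 9: window 'da' -> no
  Pos 10: window 'ac' -> no
  Pos 11: window 'cd' -> no
  Pos 12: window 'dc' -> no
  Pos 13: window 'cb' -> MATCH
  Pos 14: window 'b' -> no
Total matches: 3

3


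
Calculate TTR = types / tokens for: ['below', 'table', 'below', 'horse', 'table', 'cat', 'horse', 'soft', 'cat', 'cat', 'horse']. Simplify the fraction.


Tokens: 11
Unique types: ('below', 'cat', 'horse', 'soft', 'table') = 5
TTR = 5/11
Already in lowest terms.

5/11


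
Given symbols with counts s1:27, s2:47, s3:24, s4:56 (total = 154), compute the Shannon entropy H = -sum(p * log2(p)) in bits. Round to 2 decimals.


Computing entropy H = -sum(p_i * log2(p_i)):
  s1: p = 27/154 = 0.1753, -p*log2(p) = 0.4404
  s2: p = 47/154 = 0.3052, -p*log2(p) = 0.5226
  s3: p = 24/154 = 0.1558, -p*log2(p) = 0.4179
  s4: p = 56/154 = 0.3636, -p*log2(p) = 0.5307
H = sum of terms = 1.9116
Rounded to 2 decimals: 1.91

1.91


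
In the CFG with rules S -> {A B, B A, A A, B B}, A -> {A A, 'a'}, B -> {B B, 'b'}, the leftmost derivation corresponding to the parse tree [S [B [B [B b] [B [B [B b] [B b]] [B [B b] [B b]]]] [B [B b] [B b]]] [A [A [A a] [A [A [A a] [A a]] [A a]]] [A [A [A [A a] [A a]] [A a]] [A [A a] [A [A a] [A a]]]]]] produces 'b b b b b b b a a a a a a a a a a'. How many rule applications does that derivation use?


Every bracketed nonterminal node [X ...] in the tree is produced by exactly one rule application.
Reading the tree off as a leftmost derivation:
  Step 1: S  =>  B A   (applied S -> B A)
  Step 2: B A  =>  B B A   (applied B -> B B)
  Step 3: B B A  =>  B B B A   (applied B -> B B)
  Step 4: B B B A  =>  b B B A   (applied B -> b)
  Step 5: b B B A  =>  b B B B A   (applied B -> B B)
  Step 6: b B B B A  =>  b B B B B A   (applied B -> B B)
  Step 7: b B B B B A  =>  b b B B B A   (applied B -> b)
  Step 8: b b B B B A  =>  b b b B B A   (applied B -> b)
  Step 9: b b b B B A  =>  b b b B B B A   (applied B -> B B)
  Step 10: b b b B B B A  =>  b b b b B B A   (applied B -> b)
  Step 11: b b b b B B A  =>  b b b b b B A   (applied B -> b)
  Step 12: b b b b b B A  =>  b b b b b B B A   (applied B -> B B)
  Step 13: b b b b b B B A  =>  b b b b b b B A   (applied B -> b)
  Step 14: b b b b b b B A  =>  b b b b b b b A   (applied B -> b)
  Step 15: b b b b b b b A  =>  b b b b b b b A A   (applied A -> A A)
  Step 16: b b b b b b b A A  =>  b b b b b b b A A A   (applied A -> A A)
  Step 17: b b b b b b b A A A  =>  b b b b b b b a A A   (applied A -> a)
  Step 18: b b b b b b b a A A  =>  b b b b b b b a A A A   (applied A -> A A)
  Step 19: b b b b b b b a A A A  =>  b b b b b b b a A A A A   (applied A -> A A)
  Step 20: b b b b b b b a A A A A  =>  b b b b b b b a a A A A   (applied A -> a)
  Step 21: b b b b b b b a a A A A  =>  b b b b b b b a a a A A   (applied A -> a)
  Step 22: b b b b b b b a a a A A  =>  b b b b b b b a a a a A   (applied A -> a)
  Step 23: b b b b b b b a a a a A  =>  b b b b b b b a a a a A A   (applied A -> A A)
  Step 24: b b b b b b b a a a a A A  =>  b b b b b b b a a a a A A A   (applied A -> A A)
  Step 25: b b b b b b b a a a a A A A  =>  b b b b b b b a a a a A A A A   (applied A -> A A)
  Step 26: b b b b b b b a a a a A A A A  =>  b b b b b b b a a a a a A A A   (applied A -> a)
  Step 27: b b b b b b b a a a a a A A A  =>  b b b b b b b a a a a a a A A   (applied A -> a)
  Step 28: b b b b b b b a a a a a a A A  =>  b b b b b b b a a a a a a a A   (applied A -> a)
  Step 29: b b b b b b b a a a a a a a A  =>  b b b b b b b a a a a a a a A A   (applied A -> A A)
  Step 30: b b b b b b b a a a a a a a A A  =>  b b b b b b b a a a a a a a a A   (applied A -> a)
  Step 31: b b b b b b b a a a a a a a a A  =>  b b b b b b b a a a a a a a a A A   (applied A -> A A)
  Step 32: b b b b b b b a a a a a a a a A A  =>  b b b b b b b a a a a a a a a a A   (applied A -> a)
  Step 33: b b b b b b b a a a a a a a a a A  =>  b b b b b b b a a a a a a a a a a   (applied A -> a)
Final yield: b b b b b b b a a a a a a a a a a
Total rewrite steps: 33

33


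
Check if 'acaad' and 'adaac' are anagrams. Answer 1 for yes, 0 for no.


Sort characters of 'acaad': 'aaacd'
Sort characters of 'adaac': 'aaacd'
Sorted forms match -> they ARE anagrams
Result: 1

1


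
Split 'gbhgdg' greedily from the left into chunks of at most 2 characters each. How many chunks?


'gbhgdg' has 6 characters.
Chunking with max size 2:
  Chunk 1: 'gb' (positions 0-1)
  Chunk 2: 'hg' (positions 2-3)
  Chunk 3: 'dg' (positions 4-5)
Total chunks: ceil(6 / 2) = 3

3


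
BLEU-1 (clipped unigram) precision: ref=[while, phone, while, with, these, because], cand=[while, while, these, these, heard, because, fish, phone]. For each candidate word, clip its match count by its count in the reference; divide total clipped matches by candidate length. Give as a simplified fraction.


Reference word counts: {'because': 1, 'phone': 1, 'these': 1, 'while': 2, 'with': 1}
Checking each candidate word (with clipping):
  'while' -> in reference (ref count 2, used 1/2) -> match (matches: 1)
  'while' -> in reference (ref count 2, used 2/2) -> match (matches: 2)
  'these' -> in reference (ref count 1, used 1/1) -> match (matches: 3)
  'these' -> ref count 1 already used up (1/1) -> clipped, no match (matches: 3)
  'heard' -> not in reference -> no match (matches: 3)
  'because' -> in reference (ref count 1, used 1/1) -> match (matches: 4)
  'fish' -> not in reference -> no match (matches: 4)
  'phone' -> in reference (ref count 1, used 1/1) -> match (matches: 5)
Clipped matches: 5, Candidate length: 8
Precision = 5/8

5/8


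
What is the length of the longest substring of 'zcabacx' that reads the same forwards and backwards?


Scanning 'zcabacx' for palindromic substrings.
Substring at positions 1-5: 'cabac'.
Check: reverse('cabac') = 'cabac' -> palindrome confirmed.
Neighbouring characters ('z' / 'x') break symmetry, so it cannot extend further.
No longer palindromic substring exists; longest length = 5

5


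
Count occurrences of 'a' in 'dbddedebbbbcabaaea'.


Scanning 'dbddedebbbbcabaaea' for 'a':
  Position 12: 'a' -> MATCH (count: 1)
  Position 14: 'a' -> MATCH (count: 2)
  Position 15: 'a' -> MATCH (count: 3)
  Position 17: 'a' -> MATCH (count: 4)
Total occurrences of 'a': 4

4


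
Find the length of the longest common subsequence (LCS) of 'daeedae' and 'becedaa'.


DP table for LCS of 'daeedae' and 'becedaa':
       b  e  c  e  d  a  a
    0  0  0  0  0  0  0  0
  d 0  0  0  0  0  1  1  1
  a 0  0  0  0  0  1  2  2
  e 0  0  1  1  1  1  2  2
  e 0  0  1  1  2  2  2  2
  d 0  0  1  1  2  3  3  3
  a 0  0  1  1  2  3  4  4
  e 0  0  1  1  2  3  4  4
LCS: 'eeda'
LCS length = 4

4


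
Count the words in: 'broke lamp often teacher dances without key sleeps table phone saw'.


Counting words by splitting on spaces:
  Word 1: 'broke'
  Word 2: 'lamp'
  Word 3: 'often'
  Word 4: 'teacher'
  Word 5: 'dances'
  Word 6: 'without'
  Word 7: 'key'
  Word 8: 'sleeps'
  Word 9: 'table'
  Word 10: 'phone'
  Word 11: 'saw'
Total words: 11

11


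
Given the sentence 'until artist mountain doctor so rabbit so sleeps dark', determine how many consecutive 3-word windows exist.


Word trigrams from [9] words:
  Trigram 1: (until artist mountain)
  Trigram 2: (artist mountain doctor)
  Trigram 3: (mountain doctor so)
  Trigram 4: (doctor so rabbit)
  Trigram 5: (so rabbit so)
  Trigram 6: (rabbit so sleeps)
  Trigram 7: (so sleeps dark)
Total word trigrams: 9 - 2 = 7

7


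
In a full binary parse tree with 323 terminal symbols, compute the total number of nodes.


Leaf nodes (terminals): 323
Internal nodes = n - 1 = 323 - 1 = 322
Total = leaves + internal = 323 + 322 = 645

645


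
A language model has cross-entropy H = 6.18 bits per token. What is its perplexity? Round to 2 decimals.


Perplexity formula: PP = 2^H
H = 6.18
PP = 2^6.18
Decompose: 2^6.18 = 2^6 * 2^0.18
2^6 = 64, 2^0.18 ~ 1.1328839
PP ~ 64 * 1.1328839 = 72.5045696
Rounded to 2 decimals: 72.50

72.50


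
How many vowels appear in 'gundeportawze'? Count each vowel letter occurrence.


Scanning each character of 'gundeportawze':
  Position 1: 'g' -> consonant (running count: 0)
  Position 2: 'u' -> vowel (running count: 1)
  Position 3: 'n' -> consonant (running count: 1)
  Position 4: 'd' -> consonant (running count: 1)
  Position 5: 'e' -> vowel (running count: 2)
  Position 6: 'p' -> consonant (running count: 2)
  Position 7: 'o' -> vowel (running count: 3)
  Position 8: 'r' -> consonant (running count: 3)
  Position 9: 't' -> consonant (running count: 3)
  Position 10: 'a' -> vowel (running count: 4)
  Position 11: 'w' -> consonant (running count: 4)
  Position 12: 'z' -> consonant (running count: 4)
  Position 13: 'e' -> vowel (running count: 5)
Total vowels: 5

5


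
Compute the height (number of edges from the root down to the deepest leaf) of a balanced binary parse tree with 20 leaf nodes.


In a balanced binary tree with n leaves the deepest leaf is ceil(log2(n)) edges below the root.
log2(20) = 4.3219
ceil(4.3219) = 5
height (edges) = 5

5


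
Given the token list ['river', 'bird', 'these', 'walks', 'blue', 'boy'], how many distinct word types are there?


Listing all tokens and tracking unique types:
  Token 1: 'river' -> NEW (unique so far: 1)
  Token 2: 'bird' -> NEW (unique so far: 2)
  Token 3: 'these' -> NEW (unique so far: 3)
  Token 4: 'walks' -> NEW (unique so far: 4)
  Token 5: 'blue' -> NEW (unique so far: 5)
  Token 6: 'boy' -> NEW (unique so far: 6)
Unique types: ('bird', 'blue', 'boy', 'river', 'these', 'walks')
Vocabulary size: 6

6


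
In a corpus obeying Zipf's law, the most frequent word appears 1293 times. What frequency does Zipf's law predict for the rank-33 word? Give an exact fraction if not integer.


Zipf's law: freq(rank) = f1 / rank
f1 = 1293, rank = 33
freq = 1293 / 33
GCD(1293, 33) = 3
Simplified: 431/11

431/11


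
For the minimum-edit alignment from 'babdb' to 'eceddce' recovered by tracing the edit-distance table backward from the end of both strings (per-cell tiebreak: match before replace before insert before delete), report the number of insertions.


Edit distance = 6. Backtracking from cell (5, 7) with preference match > replace > insert > delete,
then listing the resulting alignment 'babdb' -> 'eceddce' left to right:
  Step 1: insert 'e' [insertion #1]
  Step 2: replace b->c
  Step 3: replace a->e
  Step 4: replace b->d
  Step 5: keep 'd'
  Step 6: insert 'c' [insertion #2]
  Step 7: replace b->e
Total insertions: 2

2


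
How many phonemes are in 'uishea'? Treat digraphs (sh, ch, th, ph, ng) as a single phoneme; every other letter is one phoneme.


Parsing 'uishea' greedily, digraphs first:
  'u' -> vowel phoneme (phonemes so far: 1)
  'i' -> vowel phoneme (phonemes so far: 2)
  'sh' -> digraph (1 consonant phoneme) (phonemes so far: 3)
  'e' -> vowel phoneme (phonemes so far: 4)
  'a' -> vowel phoneme (phonemes so far: 5)
Total phonemes: 5

5


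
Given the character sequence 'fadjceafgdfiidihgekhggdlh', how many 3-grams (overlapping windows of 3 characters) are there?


String 'fadjceafgdfiidihgekhggdlh' has length L = 25.
Number of overlapping n-grams = L - n + 1
Substituting: 25 - 3 + 1 = 23

23


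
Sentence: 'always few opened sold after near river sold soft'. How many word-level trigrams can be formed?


Word trigrams from [9] words:
  Trigram 1: (always few opened)
  Trigram 2: (few opened sold)
  Trigram 3: (opened sold after)
  Trigram 4: (sold after near)
  Trigram 5: (after near river)
  Trigram 6: (near river sold)
  Trigram 7: (river sold soft)
Total word trigrams: 9 - 2 = 7

7


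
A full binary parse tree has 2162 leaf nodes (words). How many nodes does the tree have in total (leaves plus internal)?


Leaf nodes (terminals): 2162
Internal nodes = n - 1 = 2162 - 1 = 2161
Total = leaves + internal = 2162 + 2161 = 4323

4323


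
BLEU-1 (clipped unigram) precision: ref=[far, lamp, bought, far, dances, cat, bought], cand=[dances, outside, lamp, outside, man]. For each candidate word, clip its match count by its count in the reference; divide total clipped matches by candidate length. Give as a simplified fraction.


Reference word counts: {'bought': 2, 'cat': 1, 'dances': 1, 'far': 2, 'lamp': 1}
Checking each candidate word (with clipping):
  'dances' -> in reference (ref count 1, used 1/1) -> match (matches: 1)
  'outside' -> not in reference -> no match (matches: 1)
  'lamp' -> in reference (ref count 1, used 1/1) -> match (matches: 2)
  'outside' -> not in reference -> no match (matches: 2)
  'man' -> not in reference -> no match (matches: 2)
Clipped matches: 2, Candidate length: 5
Precision = 2/5

2/5


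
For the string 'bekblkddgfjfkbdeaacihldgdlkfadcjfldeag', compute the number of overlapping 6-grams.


String 'bekblkddgfjfkbdeaacihldgdlkfadcjfldeag' has length L = 38.
Number of overlapping n-grams = L - n + 1
Substituting: 38 - 6 + 1 = 33

33


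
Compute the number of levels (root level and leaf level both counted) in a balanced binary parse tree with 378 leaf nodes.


In a balanced binary tree with n leaves the deepest leaf is ceil(log2(n)) edges below the root,
so counting node levels inclusive of root and leaves gives ceil(log2(n)) + 1 levels.
log2(378) = 8.5622
ceil(8.5622) = 9
levels = 9 + 1 = 10

10


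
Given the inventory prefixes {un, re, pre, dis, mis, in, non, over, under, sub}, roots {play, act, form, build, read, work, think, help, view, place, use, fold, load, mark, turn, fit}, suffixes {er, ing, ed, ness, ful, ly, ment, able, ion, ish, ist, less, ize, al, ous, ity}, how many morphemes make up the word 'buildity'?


Segmenting 'buildity' against the inventory:
  'build' -> root (morpheme 1)
  'ity' -> suffix (morpheme 2)
Total morphemes: 2

2


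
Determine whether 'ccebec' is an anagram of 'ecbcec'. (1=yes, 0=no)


Sort characters of 'ccebec': 'bcccee'
Sort characters of 'ecbcec': 'bcccee'
Sorted forms match -> they ARE anagrams
Result: 1

1
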